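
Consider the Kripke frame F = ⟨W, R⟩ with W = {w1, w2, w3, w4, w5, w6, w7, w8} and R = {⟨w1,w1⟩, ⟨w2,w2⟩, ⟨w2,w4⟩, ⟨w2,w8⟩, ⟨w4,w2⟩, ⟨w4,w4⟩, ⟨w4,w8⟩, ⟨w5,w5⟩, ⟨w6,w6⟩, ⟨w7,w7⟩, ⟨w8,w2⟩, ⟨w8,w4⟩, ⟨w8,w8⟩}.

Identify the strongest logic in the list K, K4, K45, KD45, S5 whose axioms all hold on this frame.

Transitive (axiom 4): yes — every two-step R-path is closed by a direct edge.
Euclidean (axiom 5): yes — any two successors of a common world are R-related.
Serial (axiom D): no — w3 has no R-successor.
Reflexive (axiom T): no — w3 is not related to itself.
So F validates K, K4, K45; KD45 would additionally require R to be serial. The strongest is K45.

K45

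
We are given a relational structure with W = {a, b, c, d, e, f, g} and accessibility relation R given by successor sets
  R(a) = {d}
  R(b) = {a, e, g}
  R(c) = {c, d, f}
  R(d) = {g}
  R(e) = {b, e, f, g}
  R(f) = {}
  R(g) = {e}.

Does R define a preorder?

Reflexive: no — a is not related to itself.
Transitive: no — a R d and d R g, but not a R g.
So R is not a preorder.

No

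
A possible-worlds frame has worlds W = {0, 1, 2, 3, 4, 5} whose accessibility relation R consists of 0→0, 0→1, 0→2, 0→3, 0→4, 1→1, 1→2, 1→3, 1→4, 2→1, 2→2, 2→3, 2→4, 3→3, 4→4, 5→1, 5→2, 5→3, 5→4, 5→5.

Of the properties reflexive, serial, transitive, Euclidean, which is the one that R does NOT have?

Euclidean

Reflexive: yes — every world is R-related to itself.
Serial: yes — every world has a successor (e.g. 0 R 0).
Transitive: yes — every two-step R-path is closed by a direct edge.
Euclidean: no — 0 R 3 and 0 R 1, but not 3 R 1.
Only Euclidean fails.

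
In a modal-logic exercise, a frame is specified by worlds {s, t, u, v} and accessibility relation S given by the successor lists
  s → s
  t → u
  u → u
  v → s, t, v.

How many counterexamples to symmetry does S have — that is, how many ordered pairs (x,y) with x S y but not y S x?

Enumerating: (t,u), (v,s), (v,t).

3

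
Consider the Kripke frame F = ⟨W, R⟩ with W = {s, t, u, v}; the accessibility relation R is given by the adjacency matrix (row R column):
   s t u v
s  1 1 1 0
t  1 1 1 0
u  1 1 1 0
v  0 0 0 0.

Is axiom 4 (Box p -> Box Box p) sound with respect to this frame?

Yes

By correspondence theory, 4 is valid on a frame iff R is transitive.
Transitive: yes — every two-step R-path is closed by a direct edge.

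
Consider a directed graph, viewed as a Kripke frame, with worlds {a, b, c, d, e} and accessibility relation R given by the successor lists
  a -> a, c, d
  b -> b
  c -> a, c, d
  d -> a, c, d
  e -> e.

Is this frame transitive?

Transitive: yes — every two-step R-path is closed by a direct edge.

Yes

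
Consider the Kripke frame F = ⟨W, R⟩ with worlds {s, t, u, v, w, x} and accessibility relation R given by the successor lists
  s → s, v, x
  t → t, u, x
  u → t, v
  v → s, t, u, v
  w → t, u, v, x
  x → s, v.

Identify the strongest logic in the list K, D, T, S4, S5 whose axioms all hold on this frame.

Serial (axiom D): yes — every world has a successor (e.g. s R s).
Reflexive (axiom T): no — u is not related to itself.
Transitive (axiom 4): no — s R v and v R t, but not s R t.
Euclidean (axiom 5): no — s R v and s R x, but not v R x.
So F validates K, D; T would additionally require R to be reflexive. The strongest is D.

D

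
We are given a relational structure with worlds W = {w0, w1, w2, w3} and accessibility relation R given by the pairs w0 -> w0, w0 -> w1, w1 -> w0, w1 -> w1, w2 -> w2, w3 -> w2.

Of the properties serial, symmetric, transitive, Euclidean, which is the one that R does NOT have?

symmetric

Serial: yes — every world has a successor (e.g. w0 R w0).
Symmetric: no — w3 R w2 but not w2 R w3.
Transitive: yes — every two-step R-path is closed by a direct edge.
Euclidean: yes — any two successors of a common world are R-related.
Only symmetric fails.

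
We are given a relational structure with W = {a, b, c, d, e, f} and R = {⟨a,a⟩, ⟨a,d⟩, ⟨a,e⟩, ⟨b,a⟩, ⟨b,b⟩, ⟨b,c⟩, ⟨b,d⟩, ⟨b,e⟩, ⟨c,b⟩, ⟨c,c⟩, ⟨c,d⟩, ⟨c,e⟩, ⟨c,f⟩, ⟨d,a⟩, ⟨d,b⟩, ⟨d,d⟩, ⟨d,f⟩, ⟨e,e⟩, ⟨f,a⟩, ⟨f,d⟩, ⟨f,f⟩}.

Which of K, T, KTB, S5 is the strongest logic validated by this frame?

T

Reflexive (axiom T): yes — every world is R-related to itself.
Symmetric (axiom B): no — a R e but not e R a.
Euclidean (axiom 5): no — a R d and a R e, but not d R e.
So F validates K, T; KTB would additionally require R to be symmetric. The strongest is T.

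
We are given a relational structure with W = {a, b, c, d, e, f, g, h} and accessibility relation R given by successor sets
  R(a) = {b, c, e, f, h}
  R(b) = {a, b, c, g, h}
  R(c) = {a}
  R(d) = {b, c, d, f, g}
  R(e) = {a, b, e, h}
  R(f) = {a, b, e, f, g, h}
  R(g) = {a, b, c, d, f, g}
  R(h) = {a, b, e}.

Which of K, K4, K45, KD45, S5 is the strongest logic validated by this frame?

K

Transitive (axiom 4): no — a R b and b R g, but not a R g.
Euclidean (axiom 5): no — a R b and a R e, but not b R e.
Serial (axiom D): yes — every world has a successor (e.g. a R b).
Reflexive (axiom T): no — a is not related to itself.
So F validates K; K4 would additionally require R to be transitive. The strongest is K.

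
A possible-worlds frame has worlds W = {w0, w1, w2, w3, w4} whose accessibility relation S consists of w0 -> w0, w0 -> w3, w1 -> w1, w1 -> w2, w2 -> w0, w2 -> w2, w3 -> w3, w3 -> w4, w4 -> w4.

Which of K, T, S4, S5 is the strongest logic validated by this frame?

Reflexive (axiom T): yes — every world is S-related to itself.
Transitive (axiom 4): no — w0 S w3 and w3 S w4, but not w0 S w4.
Euclidean (axiom 5): no — w0 S w3 and w0 S w0, but not w3 S w0.
So F validates K, T; S4 would additionally require S to be transitive. The strongest is T.

T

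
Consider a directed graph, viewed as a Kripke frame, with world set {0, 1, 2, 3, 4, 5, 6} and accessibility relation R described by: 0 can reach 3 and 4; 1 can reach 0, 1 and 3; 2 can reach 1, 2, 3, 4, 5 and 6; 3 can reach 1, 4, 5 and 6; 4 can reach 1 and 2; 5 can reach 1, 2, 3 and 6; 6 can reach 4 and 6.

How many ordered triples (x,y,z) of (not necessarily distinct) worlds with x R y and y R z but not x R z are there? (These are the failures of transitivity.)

Enumerating: (0,3,1), (0,3,5), (0,3,6), (0,4,1), (0,4,2), (1,0,4), (1,3,4), (1,3,5), (1,3,6), (2,1,0), (3,1,0), (3,1,3), … and 17 more.
Total: 29.

29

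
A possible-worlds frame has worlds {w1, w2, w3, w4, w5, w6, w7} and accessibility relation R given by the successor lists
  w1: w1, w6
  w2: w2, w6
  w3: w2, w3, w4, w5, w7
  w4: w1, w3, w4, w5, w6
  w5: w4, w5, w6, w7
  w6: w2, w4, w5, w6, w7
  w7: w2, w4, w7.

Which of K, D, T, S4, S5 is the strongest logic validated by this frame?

Serial (axiom D): yes — every world has a successor (e.g. w1 R w1).
Reflexive (axiom T): yes — every world is R-related to itself.
Transitive (axiom 4): no — w1 R w6 and w6 R w2, but not w1 R w2.
Euclidean (axiom 5): no — w3 R w2 and w3 R w4, but not w2 R w4.
So F validates K, D, T; S4 would additionally require R to be transitive. The strongest is T.

T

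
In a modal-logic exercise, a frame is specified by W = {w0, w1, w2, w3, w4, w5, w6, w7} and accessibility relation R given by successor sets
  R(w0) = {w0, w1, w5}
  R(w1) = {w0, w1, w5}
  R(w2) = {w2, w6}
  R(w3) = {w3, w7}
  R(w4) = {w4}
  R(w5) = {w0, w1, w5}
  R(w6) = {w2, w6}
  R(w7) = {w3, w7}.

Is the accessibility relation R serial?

Yes

Serial: yes — every world has a successor (e.g. w0 R w0).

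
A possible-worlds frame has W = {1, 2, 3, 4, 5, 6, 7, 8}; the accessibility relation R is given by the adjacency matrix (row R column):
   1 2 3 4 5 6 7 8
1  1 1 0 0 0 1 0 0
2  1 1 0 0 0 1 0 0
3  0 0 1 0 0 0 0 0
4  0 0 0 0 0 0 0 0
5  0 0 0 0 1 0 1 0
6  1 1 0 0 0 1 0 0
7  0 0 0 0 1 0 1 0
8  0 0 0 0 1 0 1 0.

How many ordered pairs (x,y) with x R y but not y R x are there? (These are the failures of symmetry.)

2

Enumerating: (8,5), (8,7).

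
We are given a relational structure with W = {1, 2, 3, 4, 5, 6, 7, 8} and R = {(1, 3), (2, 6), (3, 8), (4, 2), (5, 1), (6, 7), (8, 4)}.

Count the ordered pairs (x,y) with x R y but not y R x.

7

Enumerating: (1,3), (2,6), (3,8), (4,2), (5,1), (6,7), (8,4).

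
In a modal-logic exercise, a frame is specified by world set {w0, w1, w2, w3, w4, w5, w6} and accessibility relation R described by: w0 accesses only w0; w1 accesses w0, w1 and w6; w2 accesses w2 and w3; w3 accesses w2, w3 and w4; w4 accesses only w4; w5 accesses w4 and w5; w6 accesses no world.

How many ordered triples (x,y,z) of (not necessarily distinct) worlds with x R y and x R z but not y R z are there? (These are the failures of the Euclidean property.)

Enumerating: (w1,w0,w1), (w1,w0,w6), (w1,w6,w0), (w1,w6,w1), (w1,w6,w6), (w3,w2,w4), (w3,w4,w2), (w3,w4,w3), (w5,w4,w5).

9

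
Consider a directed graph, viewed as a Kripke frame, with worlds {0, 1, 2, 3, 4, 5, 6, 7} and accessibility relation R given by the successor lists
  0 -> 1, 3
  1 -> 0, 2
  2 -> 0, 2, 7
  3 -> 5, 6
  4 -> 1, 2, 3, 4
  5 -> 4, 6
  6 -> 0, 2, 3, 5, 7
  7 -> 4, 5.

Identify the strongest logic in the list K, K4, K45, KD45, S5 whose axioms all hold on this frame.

Transitive (axiom 4): no — 0 R 1 and 1 R 2, but not 0 R 2.
Euclidean (axiom 5): no — 0 R 1 and 0 R 3, but not 1 R 3.
Serial (axiom D): yes — every world has a successor (e.g. 0 R 1).
Reflexive (axiom T): no — 0 is not related to itself.
So F validates K; K4 would additionally require R to be transitive. The strongest is K.

K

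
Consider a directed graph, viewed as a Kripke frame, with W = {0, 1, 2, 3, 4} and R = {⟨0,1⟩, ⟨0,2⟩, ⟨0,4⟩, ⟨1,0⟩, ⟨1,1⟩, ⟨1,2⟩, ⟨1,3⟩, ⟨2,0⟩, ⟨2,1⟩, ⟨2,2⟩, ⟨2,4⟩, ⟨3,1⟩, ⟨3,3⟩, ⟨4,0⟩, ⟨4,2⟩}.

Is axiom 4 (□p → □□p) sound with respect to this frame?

The schema 4 characterises exactly the transitive frames.
Transitive: no — 0 R 1 and 1 R 3, but not 0 R 3.

No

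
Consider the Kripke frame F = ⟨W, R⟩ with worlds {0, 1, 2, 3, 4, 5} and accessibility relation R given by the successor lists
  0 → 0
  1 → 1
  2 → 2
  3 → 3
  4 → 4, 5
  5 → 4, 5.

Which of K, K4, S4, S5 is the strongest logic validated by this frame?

Transitive (axiom 4): yes — every two-step R-path is closed by a direct edge.
Reflexive (axiom T): yes — every world is R-related to itself.
Euclidean (axiom 5): yes — any two successors of a common world are R-related.
So F validates K, K4, S4, S5. The strongest is S5.

S5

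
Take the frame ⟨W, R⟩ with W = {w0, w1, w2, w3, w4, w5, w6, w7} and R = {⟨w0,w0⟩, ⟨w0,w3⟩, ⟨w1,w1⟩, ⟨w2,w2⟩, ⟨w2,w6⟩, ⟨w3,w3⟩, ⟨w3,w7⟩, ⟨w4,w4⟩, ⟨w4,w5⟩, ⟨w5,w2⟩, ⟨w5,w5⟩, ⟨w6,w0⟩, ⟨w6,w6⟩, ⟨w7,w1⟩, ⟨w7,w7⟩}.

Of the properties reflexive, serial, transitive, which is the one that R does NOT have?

transitive

Reflexive: yes — every world is R-related to itself.
Serial: yes — every world has a successor (e.g. w0 R w0).
Transitive: no — w0 R w3 and w3 R w7, but not w0 R w7.
Only transitive fails.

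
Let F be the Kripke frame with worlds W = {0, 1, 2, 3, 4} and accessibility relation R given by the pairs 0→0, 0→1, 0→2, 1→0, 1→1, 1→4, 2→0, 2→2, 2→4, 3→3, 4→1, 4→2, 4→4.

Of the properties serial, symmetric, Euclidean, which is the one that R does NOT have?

Serial: yes — every world has a successor (e.g. 0 R 0).
Symmetric: yes — every pair in R has its reverse in R.
Euclidean: no — 0 R 1 and 0 R 2, but not 1 R 2.
Only Euclidean fails.

Euclidean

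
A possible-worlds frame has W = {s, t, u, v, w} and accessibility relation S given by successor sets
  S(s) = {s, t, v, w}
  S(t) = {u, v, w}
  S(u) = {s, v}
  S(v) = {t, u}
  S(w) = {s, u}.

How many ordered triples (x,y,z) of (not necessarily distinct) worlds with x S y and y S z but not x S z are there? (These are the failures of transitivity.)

18

Enumerating: (s,t,u), (s,v,u), (s,w,u), (t,u,s), (t,v,t), (t,w,s), (u,s,t), (u,s,w), (u,v,t), (u,v,u), (v,t,v), (v,t,w), (v,u,s), (v,u,v), (w,s,t), (w,s,v), (w,s,w), (w,u,v).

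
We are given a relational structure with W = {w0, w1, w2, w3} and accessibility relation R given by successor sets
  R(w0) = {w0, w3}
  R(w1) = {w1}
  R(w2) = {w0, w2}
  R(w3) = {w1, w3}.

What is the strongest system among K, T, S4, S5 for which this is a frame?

Reflexive (axiom T): yes — every world is R-related to itself.
Transitive (axiom 4): no — w0 R w3 and w3 R w1, but not w0 R w1.
Euclidean (axiom 5): no — w0 R w3 and w0 R w0, but not w3 R w0.
So F validates K, T; S4 would additionally require R to be transitive. The strongest is T.

T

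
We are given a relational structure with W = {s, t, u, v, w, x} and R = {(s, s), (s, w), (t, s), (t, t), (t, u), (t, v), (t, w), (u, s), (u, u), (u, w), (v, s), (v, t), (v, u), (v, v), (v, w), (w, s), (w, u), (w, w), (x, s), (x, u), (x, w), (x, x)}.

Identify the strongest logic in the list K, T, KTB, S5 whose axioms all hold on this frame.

Reflexive (axiom T): yes — every world is R-related to itself.
Symmetric (axiom B): no — t R s but not s R t.
Euclidean (axiom 5): no — t R s and t R u, but not s R u.
So F validates K, T; KTB would additionally require R to be symmetric. The strongest is T.

T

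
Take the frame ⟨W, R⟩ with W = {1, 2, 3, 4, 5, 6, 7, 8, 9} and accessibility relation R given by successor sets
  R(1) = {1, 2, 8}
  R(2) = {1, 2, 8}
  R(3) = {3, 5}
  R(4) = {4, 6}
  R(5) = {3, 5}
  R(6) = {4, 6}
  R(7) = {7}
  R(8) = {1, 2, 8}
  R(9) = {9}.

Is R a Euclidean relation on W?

Euclidean: yes — any two successors of a common world are R-related.

Yes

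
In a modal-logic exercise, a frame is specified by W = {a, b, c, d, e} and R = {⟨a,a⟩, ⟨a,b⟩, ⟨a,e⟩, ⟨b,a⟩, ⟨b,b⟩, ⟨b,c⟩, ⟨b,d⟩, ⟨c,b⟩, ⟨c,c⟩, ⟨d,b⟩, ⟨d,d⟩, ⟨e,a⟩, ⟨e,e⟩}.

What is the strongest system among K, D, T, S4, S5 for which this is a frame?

T

Serial (axiom D): yes — every world has a successor (e.g. a R a).
Reflexive (axiom T): yes — every world is R-related to itself.
Transitive (axiom 4): no — a R b and b R c, but not a R c.
Euclidean (axiom 5): no — a R b and a R e, but not b R e.
So F validates K, D, T; S4 would additionally require R to be transitive. The strongest is T.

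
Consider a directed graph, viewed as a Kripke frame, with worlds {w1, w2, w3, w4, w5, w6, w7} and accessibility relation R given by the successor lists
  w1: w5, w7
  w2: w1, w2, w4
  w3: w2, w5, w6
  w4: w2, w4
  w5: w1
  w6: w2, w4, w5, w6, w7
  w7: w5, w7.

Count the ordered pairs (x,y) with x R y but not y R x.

Enumerating: (w1,w7), (w2,w1), (w3,w2), (w3,w5), (w3,w6), (w6,w2), (w6,w4), (w6,w5), (w6,w7), (w7,w5).

10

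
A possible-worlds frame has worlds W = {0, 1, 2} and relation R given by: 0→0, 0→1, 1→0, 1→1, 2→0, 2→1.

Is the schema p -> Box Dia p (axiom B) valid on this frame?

No

Axiom B corresponds to the accessibility relation being symmetric.
Symmetric: no — 2 R 0 but not 0 R 2.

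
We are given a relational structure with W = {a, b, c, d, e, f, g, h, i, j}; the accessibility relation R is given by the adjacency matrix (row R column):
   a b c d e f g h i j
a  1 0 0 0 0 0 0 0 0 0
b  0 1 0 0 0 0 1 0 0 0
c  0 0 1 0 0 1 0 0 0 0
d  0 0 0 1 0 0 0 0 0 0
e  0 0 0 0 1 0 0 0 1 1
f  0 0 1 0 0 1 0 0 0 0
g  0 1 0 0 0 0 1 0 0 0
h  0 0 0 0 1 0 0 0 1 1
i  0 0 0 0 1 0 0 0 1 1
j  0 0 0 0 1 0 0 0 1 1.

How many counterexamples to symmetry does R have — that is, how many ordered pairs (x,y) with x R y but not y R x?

Enumerating: (h,e), (h,i), (h,j).

3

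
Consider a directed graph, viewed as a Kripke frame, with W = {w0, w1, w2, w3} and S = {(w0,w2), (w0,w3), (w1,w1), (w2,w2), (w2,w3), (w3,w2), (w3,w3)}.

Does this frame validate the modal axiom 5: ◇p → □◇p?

By correspondence theory, 5 is valid on a frame iff S is Euclidean.
Euclidean: yes — any two successors of a common world are S-related.

Yes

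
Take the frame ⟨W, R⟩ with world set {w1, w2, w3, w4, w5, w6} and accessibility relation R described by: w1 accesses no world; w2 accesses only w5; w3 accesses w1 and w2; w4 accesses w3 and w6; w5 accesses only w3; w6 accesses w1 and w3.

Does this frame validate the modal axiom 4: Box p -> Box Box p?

Axiom 4 corresponds to the accessibility relation being transitive.
Transitive: no — w2 R w5 and w5 R w3, but not w2 R w3.

No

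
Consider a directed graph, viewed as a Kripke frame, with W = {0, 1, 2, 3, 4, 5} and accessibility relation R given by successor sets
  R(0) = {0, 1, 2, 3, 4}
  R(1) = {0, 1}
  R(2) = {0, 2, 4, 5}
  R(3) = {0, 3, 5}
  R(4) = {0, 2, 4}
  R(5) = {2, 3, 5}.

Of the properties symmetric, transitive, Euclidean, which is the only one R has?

symmetric

Symmetric: yes — every pair in R has its reverse in R.
Transitive: no — 0 R 2 and 2 R 5, but not 0 R 5.
Euclidean: no — 0 R 1 and 0 R 2, but not 1 R 2.
Only symmetric holds.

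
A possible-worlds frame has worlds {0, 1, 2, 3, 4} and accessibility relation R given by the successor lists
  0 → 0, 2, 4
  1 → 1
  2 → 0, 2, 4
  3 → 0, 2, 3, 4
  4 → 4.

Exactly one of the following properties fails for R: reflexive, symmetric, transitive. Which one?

symmetric

Reflexive: yes — every world is R-related to itself.
Symmetric: no — 0 R 4 but not 4 R 0.
Transitive: yes — every two-step R-path is closed by a direct edge.
Only symmetric fails.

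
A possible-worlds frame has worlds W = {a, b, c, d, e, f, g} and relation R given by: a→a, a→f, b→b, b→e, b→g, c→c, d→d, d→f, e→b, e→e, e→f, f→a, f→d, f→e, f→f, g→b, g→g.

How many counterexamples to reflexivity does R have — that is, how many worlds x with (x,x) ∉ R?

0

R is reflexive; there are no such worlds.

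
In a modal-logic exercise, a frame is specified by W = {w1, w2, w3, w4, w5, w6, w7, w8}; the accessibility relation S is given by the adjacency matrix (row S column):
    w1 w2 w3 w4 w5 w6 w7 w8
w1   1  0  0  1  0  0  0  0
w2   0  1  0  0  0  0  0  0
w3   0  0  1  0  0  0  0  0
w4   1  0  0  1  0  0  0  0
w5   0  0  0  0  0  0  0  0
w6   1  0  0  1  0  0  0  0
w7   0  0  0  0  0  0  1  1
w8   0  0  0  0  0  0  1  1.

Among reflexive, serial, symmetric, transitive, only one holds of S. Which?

transitive

Reflexive: no — w5 is not related to itself.
Serial: no — w5 has no S-successor.
Symmetric: no — w6 S w1 but not w1 S w6.
Transitive: yes — every two-step S-path is closed by a direct edge.
Only transitive holds.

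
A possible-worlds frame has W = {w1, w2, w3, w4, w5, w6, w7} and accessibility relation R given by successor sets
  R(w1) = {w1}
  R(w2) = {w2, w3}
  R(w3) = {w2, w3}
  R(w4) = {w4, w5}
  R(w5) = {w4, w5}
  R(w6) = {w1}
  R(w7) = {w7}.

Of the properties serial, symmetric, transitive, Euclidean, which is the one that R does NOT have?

Serial: yes — every world has a successor (e.g. w1 R w1).
Symmetric: no — w6 R w1 but not w1 R w6.
Transitive: yes — every two-step R-path is closed by a direct edge.
Euclidean: yes — any two successors of a common world are R-related.
Only symmetric fails.

symmetric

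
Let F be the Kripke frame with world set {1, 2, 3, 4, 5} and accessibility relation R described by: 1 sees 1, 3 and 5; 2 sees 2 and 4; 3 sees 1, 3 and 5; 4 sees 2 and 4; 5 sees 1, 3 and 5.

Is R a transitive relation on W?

Yes

Transitive: yes — every two-step R-path is closed by a direct edge.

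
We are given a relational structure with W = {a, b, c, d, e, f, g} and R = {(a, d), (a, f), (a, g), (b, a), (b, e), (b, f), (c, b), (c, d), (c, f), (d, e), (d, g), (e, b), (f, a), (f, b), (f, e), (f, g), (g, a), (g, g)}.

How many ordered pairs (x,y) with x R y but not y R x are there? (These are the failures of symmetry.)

Enumerating: (a,d), (b,a), (c,b), (c,d), (c,f), (d,e), (d,g), (f,e), (f,g).

9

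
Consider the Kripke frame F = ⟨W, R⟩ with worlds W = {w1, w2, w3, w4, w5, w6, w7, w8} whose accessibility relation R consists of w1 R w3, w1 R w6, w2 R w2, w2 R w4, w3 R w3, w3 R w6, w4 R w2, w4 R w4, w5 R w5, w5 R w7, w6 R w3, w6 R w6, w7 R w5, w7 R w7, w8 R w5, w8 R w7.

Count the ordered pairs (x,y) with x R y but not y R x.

Enumerating: (w1,w3), (w1,w6), (w8,w5), (w8,w7).

4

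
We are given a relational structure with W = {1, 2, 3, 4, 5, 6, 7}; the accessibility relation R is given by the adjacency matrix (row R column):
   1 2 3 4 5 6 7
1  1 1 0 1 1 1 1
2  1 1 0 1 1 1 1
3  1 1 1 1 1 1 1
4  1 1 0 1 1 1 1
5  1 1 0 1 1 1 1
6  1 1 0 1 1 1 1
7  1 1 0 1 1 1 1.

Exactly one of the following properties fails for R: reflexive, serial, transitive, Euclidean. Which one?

Reflexive: yes — every world is R-related to itself.
Serial: yes — every world has a successor (e.g. 1 R 1).
Transitive: yes — every two-step R-path is closed by a direct edge.
Euclidean: no — 3 R 1 and 3 R 3, but not 1 R 3.
Only Euclidean fails.

Euclidean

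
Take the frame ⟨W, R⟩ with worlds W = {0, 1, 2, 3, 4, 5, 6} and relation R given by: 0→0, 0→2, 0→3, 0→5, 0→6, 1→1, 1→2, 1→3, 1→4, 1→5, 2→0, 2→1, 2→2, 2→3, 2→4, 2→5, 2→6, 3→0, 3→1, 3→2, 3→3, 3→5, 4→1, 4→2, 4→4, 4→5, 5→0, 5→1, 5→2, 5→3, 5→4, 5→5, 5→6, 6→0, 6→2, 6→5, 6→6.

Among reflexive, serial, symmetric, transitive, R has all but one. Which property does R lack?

Reflexive: yes — every world is R-related to itself.
Serial: yes — every world has a successor (e.g. 0 R 0).
Symmetric: yes — every pair in R has its reverse in R.
Transitive: no — 0 R 2 and 2 R 1, but not 0 R 1.
Only transitive fails.

transitive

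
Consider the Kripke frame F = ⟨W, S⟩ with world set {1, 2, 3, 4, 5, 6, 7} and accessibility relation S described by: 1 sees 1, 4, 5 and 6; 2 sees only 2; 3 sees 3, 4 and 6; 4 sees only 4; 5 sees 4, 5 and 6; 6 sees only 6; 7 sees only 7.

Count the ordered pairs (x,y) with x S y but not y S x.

7

Enumerating: (1,4), (1,5), (1,6), (3,4), (3,6), (5,4), (5,6).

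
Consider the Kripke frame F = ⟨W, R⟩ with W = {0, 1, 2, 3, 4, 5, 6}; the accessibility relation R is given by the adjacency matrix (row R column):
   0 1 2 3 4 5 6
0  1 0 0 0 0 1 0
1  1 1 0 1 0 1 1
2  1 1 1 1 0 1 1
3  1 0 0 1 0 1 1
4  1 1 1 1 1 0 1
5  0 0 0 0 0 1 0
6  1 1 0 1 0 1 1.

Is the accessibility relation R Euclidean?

Euclidean: no — 1 R 0 and 1 R 3, but not 0 R 3.

No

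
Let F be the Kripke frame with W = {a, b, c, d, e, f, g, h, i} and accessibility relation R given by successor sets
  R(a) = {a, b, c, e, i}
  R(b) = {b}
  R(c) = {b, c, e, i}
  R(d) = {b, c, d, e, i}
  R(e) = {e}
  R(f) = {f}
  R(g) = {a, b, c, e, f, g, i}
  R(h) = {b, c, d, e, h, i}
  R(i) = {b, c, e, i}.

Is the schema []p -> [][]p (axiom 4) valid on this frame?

The schema 4 characterises exactly the transitive frames.
Transitive: yes — every two-step R-path is closed by a direct edge.

Yes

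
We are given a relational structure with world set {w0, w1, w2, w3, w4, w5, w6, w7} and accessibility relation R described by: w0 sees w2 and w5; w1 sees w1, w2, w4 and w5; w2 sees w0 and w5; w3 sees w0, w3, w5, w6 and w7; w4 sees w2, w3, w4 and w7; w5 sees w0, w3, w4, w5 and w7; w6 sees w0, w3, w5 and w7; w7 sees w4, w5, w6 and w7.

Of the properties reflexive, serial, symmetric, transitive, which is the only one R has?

serial

Reflexive: no — w0 is not related to itself.
Serial: yes — every world has a successor (e.g. w0 R w2).
Symmetric: no — w1 R w2 but not w2 R w1.
Transitive: no — w0 R w5 and w5 R w3, but not w0 R w3.
Only serial holds.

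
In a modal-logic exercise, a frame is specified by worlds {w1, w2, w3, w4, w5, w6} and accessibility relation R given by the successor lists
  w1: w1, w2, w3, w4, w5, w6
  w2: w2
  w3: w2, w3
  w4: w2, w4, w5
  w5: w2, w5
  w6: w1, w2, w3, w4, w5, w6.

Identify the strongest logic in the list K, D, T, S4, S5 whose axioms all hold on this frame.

S4

Serial (axiom D): yes — every world has a successor (e.g. w1 R w1).
Reflexive (axiom T): yes — every world is R-related to itself.
Transitive (axiom 4): yes — every two-step R-path is closed by a direct edge.
Euclidean (axiom 5): no — w1 R w2 and w1 R w3, but not w2 R w3.
So F validates K, D, T, S4; S5 would additionally require R to be Euclidean. The strongest is S4.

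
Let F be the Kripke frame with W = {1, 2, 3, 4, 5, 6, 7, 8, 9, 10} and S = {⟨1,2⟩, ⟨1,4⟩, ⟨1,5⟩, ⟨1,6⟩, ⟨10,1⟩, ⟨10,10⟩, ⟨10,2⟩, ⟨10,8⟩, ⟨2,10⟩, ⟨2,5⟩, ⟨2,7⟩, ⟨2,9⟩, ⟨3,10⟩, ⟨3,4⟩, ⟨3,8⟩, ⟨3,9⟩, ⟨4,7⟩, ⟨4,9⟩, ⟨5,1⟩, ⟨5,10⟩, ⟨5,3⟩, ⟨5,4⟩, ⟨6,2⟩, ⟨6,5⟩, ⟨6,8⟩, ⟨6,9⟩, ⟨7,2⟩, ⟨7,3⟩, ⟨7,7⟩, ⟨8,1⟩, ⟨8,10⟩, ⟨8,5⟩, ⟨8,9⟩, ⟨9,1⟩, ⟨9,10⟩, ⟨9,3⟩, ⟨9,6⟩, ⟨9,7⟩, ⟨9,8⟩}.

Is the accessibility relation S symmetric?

No

Symmetric: no — 1 S 2 but not 2 S 1.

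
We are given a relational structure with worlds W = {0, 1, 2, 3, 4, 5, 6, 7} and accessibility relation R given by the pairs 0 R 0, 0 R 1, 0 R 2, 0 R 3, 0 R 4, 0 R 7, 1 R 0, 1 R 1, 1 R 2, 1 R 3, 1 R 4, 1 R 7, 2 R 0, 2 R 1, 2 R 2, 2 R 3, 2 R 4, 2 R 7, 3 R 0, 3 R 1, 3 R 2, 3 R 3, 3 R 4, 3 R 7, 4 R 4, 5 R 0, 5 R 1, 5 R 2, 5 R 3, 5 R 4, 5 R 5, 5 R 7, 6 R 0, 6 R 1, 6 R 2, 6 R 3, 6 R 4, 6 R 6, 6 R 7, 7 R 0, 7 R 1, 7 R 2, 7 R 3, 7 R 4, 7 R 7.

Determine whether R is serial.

Yes

Serial: yes — every world has a successor (e.g. 0 R 0).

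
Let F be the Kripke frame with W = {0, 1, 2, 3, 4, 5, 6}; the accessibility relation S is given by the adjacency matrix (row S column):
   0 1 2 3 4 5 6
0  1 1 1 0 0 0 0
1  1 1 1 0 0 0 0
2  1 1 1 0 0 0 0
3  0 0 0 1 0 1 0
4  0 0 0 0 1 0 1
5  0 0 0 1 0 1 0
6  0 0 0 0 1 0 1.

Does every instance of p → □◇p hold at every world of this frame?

The schema B characterises exactly the symmetric frames.
Symmetric: yes — every pair in S has its reverse in S.

Yes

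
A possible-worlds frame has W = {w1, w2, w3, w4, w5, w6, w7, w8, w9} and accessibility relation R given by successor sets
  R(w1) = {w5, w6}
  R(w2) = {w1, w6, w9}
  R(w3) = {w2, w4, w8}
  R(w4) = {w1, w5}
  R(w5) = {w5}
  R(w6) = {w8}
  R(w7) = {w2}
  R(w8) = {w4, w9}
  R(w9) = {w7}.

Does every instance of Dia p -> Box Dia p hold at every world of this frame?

No

Axiom 5 corresponds to the accessibility relation being Euclidean.
Euclidean: no — w1 R w5 and w1 R w6, but not w5 R w6.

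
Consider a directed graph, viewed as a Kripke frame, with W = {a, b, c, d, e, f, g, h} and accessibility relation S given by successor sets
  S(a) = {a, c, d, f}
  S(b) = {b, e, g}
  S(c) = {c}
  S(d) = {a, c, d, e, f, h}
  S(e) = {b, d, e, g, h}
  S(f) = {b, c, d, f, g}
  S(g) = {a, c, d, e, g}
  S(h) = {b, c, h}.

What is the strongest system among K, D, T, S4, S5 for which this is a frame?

T

Serial (axiom D): yes — every world has a successor (e.g. a S a).
Reflexive (axiom T): yes — every world is S-related to itself.
Transitive (axiom 4): no — a S d and d S e, but not a S e.
Euclidean (axiom 5): no — a S c and a S d, but not c S d.
So F validates K, D, T; S4 would additionally require S to be transitive. The strongest is T.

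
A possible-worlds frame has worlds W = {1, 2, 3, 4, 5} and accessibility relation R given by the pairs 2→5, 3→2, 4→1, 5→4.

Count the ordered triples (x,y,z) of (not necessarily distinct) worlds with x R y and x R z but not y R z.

4

Enumerating: (2,5,5), (3,2,2), (4,1,1), (5,4,4).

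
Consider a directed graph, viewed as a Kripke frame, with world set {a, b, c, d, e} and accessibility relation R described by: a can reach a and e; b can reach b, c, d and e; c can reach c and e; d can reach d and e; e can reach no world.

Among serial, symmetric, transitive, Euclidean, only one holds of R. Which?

transitive

Serial: no — e has no R-successor.
Symmetric: no — a R e but not e R a.
Transitive: yes — every two-step R-path is closed by a direct edge.
Euclidean: no — b R c and b R d, but not c R d.
Only transitive holds.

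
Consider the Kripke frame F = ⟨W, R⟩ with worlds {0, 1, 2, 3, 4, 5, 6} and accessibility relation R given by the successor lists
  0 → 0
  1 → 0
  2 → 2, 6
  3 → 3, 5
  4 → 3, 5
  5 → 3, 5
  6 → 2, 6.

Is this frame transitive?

Yes

Transitive: yes — every two-step R-path is closed by a direct edge.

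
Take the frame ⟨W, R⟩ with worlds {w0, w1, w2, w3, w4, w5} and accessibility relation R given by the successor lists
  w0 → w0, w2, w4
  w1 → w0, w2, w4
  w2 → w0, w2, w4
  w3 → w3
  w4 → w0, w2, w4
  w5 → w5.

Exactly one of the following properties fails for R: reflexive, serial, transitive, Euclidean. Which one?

reflexive

Reflexive: no — w1 is not related to itself.
Serial: yes — every world has a successor (e.g. w0 R w0).
Transitive: yes — every two-step R-path is closed by a direct edge.
Euclidean: yes — any two successors of a common world are R-related.
Only reflexive fails.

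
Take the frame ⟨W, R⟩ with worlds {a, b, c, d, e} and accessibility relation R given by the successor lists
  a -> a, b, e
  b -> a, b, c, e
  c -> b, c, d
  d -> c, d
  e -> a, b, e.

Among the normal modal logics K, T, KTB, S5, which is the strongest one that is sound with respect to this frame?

Reflexive (axiom T): yes — every world is R-related to itself.
Symmetric (axiom B): yes — every pair in R has its reverse in R.
Euclidean (axiom 5): no — b R a and b R c, but not a R c.
So F validates K, T, KTB; S5 would additionally require R to be Euclidean. The strongest is KTB.

KTB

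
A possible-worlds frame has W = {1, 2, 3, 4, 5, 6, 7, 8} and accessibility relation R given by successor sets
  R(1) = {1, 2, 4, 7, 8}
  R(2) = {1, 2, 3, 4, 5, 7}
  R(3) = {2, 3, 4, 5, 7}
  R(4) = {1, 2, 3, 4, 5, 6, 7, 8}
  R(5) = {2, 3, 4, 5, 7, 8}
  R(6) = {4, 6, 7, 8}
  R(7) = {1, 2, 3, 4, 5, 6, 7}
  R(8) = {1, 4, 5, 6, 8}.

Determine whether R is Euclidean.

Euclidean: no — 1 R 2 and 1 R 8, but not 2 R 8.

No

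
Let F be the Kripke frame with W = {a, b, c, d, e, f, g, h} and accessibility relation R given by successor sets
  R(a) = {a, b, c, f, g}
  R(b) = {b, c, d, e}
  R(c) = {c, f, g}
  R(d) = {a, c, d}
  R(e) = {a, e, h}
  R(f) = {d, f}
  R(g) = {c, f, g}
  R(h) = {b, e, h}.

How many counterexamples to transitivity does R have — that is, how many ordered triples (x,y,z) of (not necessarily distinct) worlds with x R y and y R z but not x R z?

25

Enumerating: (a,b,d), (a,b,e), (a,f,d), (b,c,f), (b,c,g), (b,d,a), (b,e,a), (b,e,h), (c,f,d), (d,a,b), (d,a,f), (d,a,g), … and 13 more.
Total: 25.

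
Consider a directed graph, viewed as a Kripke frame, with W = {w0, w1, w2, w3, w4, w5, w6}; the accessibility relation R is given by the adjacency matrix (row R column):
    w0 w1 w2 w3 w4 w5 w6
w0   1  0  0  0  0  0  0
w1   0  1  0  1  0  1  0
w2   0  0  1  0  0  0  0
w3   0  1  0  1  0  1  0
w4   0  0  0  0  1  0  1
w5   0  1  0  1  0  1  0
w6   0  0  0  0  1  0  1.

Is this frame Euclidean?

Yes

Euclidean: yes — any two successors of a common world are R-related.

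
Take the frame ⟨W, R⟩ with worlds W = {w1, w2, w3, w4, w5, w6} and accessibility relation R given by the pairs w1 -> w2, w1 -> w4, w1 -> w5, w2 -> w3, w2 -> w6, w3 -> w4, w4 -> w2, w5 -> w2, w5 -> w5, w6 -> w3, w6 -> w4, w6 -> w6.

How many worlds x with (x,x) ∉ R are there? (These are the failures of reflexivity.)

Enumerating: w1, w2, w3, w4.

4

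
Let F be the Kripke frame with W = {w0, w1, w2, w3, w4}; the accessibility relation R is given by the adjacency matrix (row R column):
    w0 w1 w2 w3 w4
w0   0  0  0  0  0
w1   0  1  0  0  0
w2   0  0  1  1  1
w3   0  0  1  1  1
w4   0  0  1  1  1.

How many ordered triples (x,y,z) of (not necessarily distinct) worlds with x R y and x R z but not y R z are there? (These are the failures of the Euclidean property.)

R is Euclidean; there are no such tuples.

0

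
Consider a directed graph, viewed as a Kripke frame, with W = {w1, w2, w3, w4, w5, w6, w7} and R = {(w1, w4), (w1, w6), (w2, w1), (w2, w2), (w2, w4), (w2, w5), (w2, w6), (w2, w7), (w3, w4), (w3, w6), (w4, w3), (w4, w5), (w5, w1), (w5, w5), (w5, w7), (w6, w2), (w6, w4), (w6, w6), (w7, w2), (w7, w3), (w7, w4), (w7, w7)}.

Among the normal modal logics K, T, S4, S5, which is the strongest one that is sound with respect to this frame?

K

Reflexive (axiom T): no — w1 is not related to itself.
Transitive (axiom 4): no — w1 R w4 and w4 R w3, but not w1 R w3.
Euclidean (axiom 5): no — w1 R w4 and w1 R w6, but not w4 R w6.
So F validates K; T would additionally require R to be reflexive. The strongest is K.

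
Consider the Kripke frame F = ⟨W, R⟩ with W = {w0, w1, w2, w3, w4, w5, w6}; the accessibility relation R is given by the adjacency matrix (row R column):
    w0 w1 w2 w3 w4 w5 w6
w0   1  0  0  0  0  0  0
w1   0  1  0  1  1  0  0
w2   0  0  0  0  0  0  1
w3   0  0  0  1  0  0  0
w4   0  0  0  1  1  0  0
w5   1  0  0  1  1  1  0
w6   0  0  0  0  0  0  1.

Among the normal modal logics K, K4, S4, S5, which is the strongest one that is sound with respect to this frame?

K4

Transitive (axiom 4): yes — every two-step R-path is closed by a direct edge.
Reflexive (axiom T): no — w2 is not related to itself.
Euclidean (axiom 5): no — w1 R w3 and w1 R w4, but not w3 R w4.
So F validates K, K4; S4 would additionally require R to be reflexive. The strongest is K4.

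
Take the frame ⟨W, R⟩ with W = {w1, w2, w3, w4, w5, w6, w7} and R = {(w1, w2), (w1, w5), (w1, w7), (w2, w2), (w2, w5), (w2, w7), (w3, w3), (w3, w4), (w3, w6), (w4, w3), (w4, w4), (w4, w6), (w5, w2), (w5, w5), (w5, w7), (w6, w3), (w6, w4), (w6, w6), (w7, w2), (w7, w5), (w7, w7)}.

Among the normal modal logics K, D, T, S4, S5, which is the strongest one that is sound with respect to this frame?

D

Serial (axiom D): yes — every world has a successor (e.g. w1 R w2).
Reflexive (axiom T): no — w1 is not related to itself.
Transitive (axiom 4): yes — every two-step R-path is closed by a direct edge.
Euclidean (axiom 5): yes — any two successors of a common world are R-related.
So F validates K, D; T would additionally require R to be reflexive. The strongest is D.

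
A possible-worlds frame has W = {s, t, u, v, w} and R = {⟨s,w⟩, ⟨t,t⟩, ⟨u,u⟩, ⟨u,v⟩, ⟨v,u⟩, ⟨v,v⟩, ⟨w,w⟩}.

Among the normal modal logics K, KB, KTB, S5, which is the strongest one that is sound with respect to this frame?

Symmetric (axiom B): no — s R w but not w R s.
Reflexive (axiom T): no — s is not related to itself.
Euclidean (axiom 5): yes — any two successors of a common world are R-related.
So F validates K; KB would additionally require R to be symmetric. The strongest is K.

K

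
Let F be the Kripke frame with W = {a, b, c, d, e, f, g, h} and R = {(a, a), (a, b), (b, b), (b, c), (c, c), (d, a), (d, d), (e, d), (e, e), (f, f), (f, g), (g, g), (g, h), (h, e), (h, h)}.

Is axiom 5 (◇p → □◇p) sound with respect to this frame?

No

By correspondence theory, 5 is valid on a frame iff R is Euclidean.
Euclidean: no — a R b and a R a, but not b R a.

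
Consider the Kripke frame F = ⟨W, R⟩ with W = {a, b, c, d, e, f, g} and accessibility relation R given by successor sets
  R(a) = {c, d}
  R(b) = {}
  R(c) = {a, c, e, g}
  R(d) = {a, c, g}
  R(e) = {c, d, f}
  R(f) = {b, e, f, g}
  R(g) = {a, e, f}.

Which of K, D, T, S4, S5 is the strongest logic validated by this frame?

K

Serial (axiom D): no — b has no R-successor.
Reflexive (axiom T): no — a is not related to itself.
Transitive (axiom 4): no — a R c and c R e, but not a R e.
Euclidean (axiom 5): no — a R c and a R d, but not c R d.
So F validates K; D would additionally require R to be serial. The strongest is K.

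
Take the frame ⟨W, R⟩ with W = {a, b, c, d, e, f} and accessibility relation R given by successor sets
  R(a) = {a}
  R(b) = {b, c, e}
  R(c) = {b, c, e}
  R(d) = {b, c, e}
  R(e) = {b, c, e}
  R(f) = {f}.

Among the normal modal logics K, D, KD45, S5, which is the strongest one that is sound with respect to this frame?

Serial (axiom D): yes — every world has a successor (e.g. a R a).
Euclidean (axiom 5): yes — any two successors of a common world are R-related.
Transitive (axiom 4): yes — every two-step R-path is closed by a direct edge.
Reflexive (axiom T): no — d is not related to itself.
So F validates K, D, KD45; S5 would additionally require R to be reflexive. The strongest is KD45.

KD45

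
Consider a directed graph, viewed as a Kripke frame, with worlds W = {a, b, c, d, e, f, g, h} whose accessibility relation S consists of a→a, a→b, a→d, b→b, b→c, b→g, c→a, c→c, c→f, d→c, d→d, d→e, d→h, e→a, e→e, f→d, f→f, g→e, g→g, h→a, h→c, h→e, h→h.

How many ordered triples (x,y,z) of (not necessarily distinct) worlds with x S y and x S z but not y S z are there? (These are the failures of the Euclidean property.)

Enumerating: (a,b,a), (a,b,d), (a,d,a), (a,d,b), (b,c,b), (b,c,g), (b,g,b), (b,g,c), (c,a,c), (c,a,f), (c,f,a), (c,f,c), … and 17 more.
Total: 29.

29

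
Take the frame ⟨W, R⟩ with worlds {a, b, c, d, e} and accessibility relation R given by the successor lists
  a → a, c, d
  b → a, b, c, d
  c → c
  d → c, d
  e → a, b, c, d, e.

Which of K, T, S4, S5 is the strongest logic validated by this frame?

S4

Reflexive (axiom T): yes — every world is R-related to itself.
Transitive (axiom 4): yes — every two-step R-path is closed by a direct edge.
Euclidean (axiom 5): no — a R c and a R d, but not c R d.
So F validates K, T, S4; S5 would additionally require R to be Euclidean. The strongest is S4.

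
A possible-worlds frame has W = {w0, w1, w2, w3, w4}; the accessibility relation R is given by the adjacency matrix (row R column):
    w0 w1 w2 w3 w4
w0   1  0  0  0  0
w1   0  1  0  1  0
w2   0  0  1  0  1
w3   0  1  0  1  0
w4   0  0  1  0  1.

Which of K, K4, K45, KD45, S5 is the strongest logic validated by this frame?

S5

Transitive (axiom 4): yes — every two-step R-path is closed by a direct edge.
Euclidean (axiom 5): yes — any two successors of a common world are R-related.
Serial (axiom D): yes — every world has a successor (e.g. w0 R w0).
Reflexive (axiom T): yes — every world is R-related to itself.
So F validates K, K4, K45, KD45, S5. The strongest is S5.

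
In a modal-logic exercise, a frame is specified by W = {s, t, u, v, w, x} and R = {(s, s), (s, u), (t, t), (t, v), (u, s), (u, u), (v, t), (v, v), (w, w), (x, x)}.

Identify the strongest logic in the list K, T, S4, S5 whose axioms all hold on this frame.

Reflexive (axiom T): yes — every world is R-related to itself.
Transitive (axiom 4): yes — every two-step R-path is closed by a direct edge.
Euclidean (axiom 5): yes — any two successors of a common world are R-related.
So F validates K, T, S4, S5. The strongest is S5.

S5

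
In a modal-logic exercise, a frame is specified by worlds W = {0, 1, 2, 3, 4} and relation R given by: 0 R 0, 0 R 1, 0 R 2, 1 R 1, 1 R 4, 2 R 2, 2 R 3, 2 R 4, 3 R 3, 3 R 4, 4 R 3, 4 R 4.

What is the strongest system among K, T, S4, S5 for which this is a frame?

T

Reflexive (axiom T): yes — every world is R-related to itself.
Transitive (axiom 4): no — 0 R 1 and 1 R 4, but not 0 R 4.
Euclidean (axiom 5): no — 0 R 1 and 0 R 2, but not 1 R 2.
So F validates K, T; S4 would additionally require R to be transitive. The strongest is T.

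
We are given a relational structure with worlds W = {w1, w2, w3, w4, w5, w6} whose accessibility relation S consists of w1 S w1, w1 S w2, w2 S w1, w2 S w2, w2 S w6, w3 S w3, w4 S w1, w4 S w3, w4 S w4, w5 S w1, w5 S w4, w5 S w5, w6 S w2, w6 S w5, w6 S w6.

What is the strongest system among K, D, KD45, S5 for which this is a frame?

Serial (axiom D): yes — every world has a successor (e.g. w1 S w1).
Euclidean (axiom 5): no — w2 S w1 and w2 S w6, but not w1 S w6.
Transitive (axiom 4): no — w1 S w2 and w2 S w6, but not w1 S w6.
Reflexive (axiom T): yes — every world is S-related to itself.
So F validates K, D; KD45 would additionally require S to be Euclidean and transitive. The strongest is D.

D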